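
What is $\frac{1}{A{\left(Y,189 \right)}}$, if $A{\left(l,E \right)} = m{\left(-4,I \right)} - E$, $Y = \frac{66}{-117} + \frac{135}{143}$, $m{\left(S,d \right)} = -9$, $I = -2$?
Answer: $- \frac{1}{198} \approx -0.0050505$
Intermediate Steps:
$Y = \frac{163}{429}$ ($Y = 66 \left(- \frac{1}{117}\right) + 135 \cdot \frac{1}{143} = - \frac{22}{39} + \frac{135}{143} = \frac{163}{429} \approx 0.37995$)
$A{\left(l,E \right)} = -9 - E$
$\frac{1}{A{\left(Y,189 \right)}} = \frac{1}{-9 - 189} = \frac{1}{-198} = - \frac{1}{198}$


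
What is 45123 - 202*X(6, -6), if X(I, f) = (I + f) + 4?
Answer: 44315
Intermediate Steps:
X(I, f) = 4 + I + f
45123 - 202*X(6, -6) = 45123 - 202*(4 + 6 - 6) = 45123 - 202*4 = 45123 - 808 = 44315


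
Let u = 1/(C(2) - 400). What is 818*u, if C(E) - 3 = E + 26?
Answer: -818/369 ≈ -2.2168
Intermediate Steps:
C(E) = 29 + E (C(E) = 3 + (E + 26) = 3 + (26 + E) = 29 + E)
u = -1/369 (u = 1/((29 + 2) - 400) = 1/(31 - 400) = 1/(-369) = -1/369 ≈ -0.0027100)
818*u = 818*(-1/369) = -818/369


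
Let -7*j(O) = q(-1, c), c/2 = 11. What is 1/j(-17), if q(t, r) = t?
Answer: 7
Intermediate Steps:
c = 22 (c = 2*11 = 22)
j(O) = 1/7 (j(O) = -1/7*(-1) = 1/7)
1/j(-17) = 1/(1/7) = 7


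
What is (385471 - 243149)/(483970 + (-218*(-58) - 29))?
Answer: 142322/496585 ≈ 0.28660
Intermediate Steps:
(385471 - 243149)/(483970 + (-218*(-58) - 29)) = 142322/(483970 + (12644 - 29)) = 142322/(483970 + 12615) = 142322/496585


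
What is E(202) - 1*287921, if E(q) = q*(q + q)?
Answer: -206313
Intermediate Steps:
E(q) = 2*q**2 (E(q) = q*(2*q) = 2*q**2)
E(202) - 1*287921 = 2*202**2 - 1*287921 = 2*40804 - 287921 = 81608 - 287921 = -206313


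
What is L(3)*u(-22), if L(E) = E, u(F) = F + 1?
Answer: -63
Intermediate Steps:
u(F) = 1 + F
L(3)*u(-22) = 3*(1 - 22) = 3*(-21) = -63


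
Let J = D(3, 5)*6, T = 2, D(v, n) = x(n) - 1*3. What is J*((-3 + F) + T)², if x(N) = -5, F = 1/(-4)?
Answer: -75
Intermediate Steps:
F = -¼ (F = 1*(-¼) = -¼ ≈ -0.25000)
D(v, n) = -8 (D(v, n) = -5 - 1*3 = -5 - 3 = -8)
J = -48 (J = -8*6 = -48)
J*((-3 + F) + T)² = -48*((-3 - ¼) + 2)² = -48*(-13/4 + 2)² = -48*(-5/4)² = -48*25/16 = -75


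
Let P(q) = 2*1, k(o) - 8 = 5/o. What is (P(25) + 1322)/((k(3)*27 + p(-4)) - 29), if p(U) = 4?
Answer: 331/59 ≈ 5.6102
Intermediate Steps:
k(o) = 8 + 5/o
P(q) = 2
(P(25) + 1322)/((k(3)*27 + p(-4)) - 29) = (2 + 1322)/(((8 + 5/3)*27 + 4) - 29) = 1324/(((8 + 5*(⅓))*27 + 4) - 29) = 1324/(((8 + 5/3)*27 + 4) - 29) = 1324/(((29/3)*27 + 4) - 29) = 1324/((261 + 4) - 29) = 1324/(265 - 29) = 1324/236 = 1324*(1/236) = 331/59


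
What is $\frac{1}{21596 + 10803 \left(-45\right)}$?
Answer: $- \frac{1}{464539} \approx -2.1527 \cdot 10^{-6}$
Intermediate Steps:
$\frac{1}{21596 + 10803 \left(-45\right)} = \frac{1}{21596 - 486135} = \frac{1}{-464539} = - \frac{1}{464539}$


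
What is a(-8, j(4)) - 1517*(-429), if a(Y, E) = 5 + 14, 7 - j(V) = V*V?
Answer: 650812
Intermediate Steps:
j(V) = 7 - V² (j(V) = 7 - V*V = 7 - V²)
a(Y, E) = 19
a(-8, j(4)) - 1517*(-429) = 19 - 1517*(-429) = 19 + 650793 = 650812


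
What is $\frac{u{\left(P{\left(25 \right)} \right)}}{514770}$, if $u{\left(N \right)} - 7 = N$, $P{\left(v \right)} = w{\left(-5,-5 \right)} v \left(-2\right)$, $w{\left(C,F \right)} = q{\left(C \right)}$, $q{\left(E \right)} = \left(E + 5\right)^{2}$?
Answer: $\frac{7}{514770} \approx 1.3598 \cdot 10^{-5}$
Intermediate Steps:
$q{\left(E \right)} = \left(5 + E\right)^{2}$
$w{\left(C,F \right)} = \left(5 + C\right)^{2}$
$P{\left(v \right)} = 0$ ($P{\left(v \right)} = \left(5 - 5\right)^{2} v \left(-2\right) = 0^{2} v \left(-2\right) = 0 v \left(-2\right) = 0 \left(-2\right) = 0$)
$u{\left(N \right)} = 7 + N$
$\frac{u{\left(P{\left(25 \right)} \right)}}{514770} = \frac{7 + 0}{514770} = 7 \cdot \frac{1}{514770} = \frac{7}{514770}$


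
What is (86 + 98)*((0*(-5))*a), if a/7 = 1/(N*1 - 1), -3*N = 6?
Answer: 0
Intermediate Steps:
N = -2 (N = -1/3*6 = -2)
a = -7/3 (a = 7/(-2*1 - 1) = 7/(-2 - 1) = 7/(-3) = 7*(-1/3) = -7/3 ≈ -2.3333)
(86 + 98)*((0*(-5))*a) = (86 + 98)*((0*(-5))*(-7/3)) = 184*(0*(-7/3)) = 184*0 = 0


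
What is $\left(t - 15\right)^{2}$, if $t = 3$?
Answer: $144$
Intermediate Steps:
$\left(t - 15\right)^{2} = \left(3 - 15\right)^{2} = \left(-12\right)^{2} = 144$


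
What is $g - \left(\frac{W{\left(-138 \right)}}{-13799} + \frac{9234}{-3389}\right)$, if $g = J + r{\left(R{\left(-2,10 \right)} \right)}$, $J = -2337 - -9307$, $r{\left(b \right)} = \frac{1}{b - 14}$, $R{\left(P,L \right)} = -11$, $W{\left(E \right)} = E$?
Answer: $\frac{8151895359039}{1169120275} \approx 6972.7$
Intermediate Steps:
$r{\left(b \right)} = \frac{1}{-14 + b}$
$J = 6970$ ($J = -2337 + 9307 = 6970$)
$g = \frac{174249}{25}$ ($g = 6970 + \frac{1}{-14 - 11} = 6970 + \frac{1}{-25} = 6970 - \frac{1}{25} = \frac{174249}{25} \approx 6970.0$)
$g - \left(\frac{W{\left(-138 \right)}}{-13799} + \frac{9234}{-3389}\right) = \frac{174249}{25} - \left(- \frac{138}{-13799} + \frac{9234}{-3389}\right) = \frac{174249}{25} - \left(\left(-138\right) \left(- \frac{1}{13799}\right) + 9234 \left(- \frac{1}{3389}\right)\right) = \frac{174249}{25} - \left(\frac{138}{13799} - \frac{9234}{3389}\right) = \frac{174249}{25} - - \frac{126952284}{46764811} = \frac{174249}{25} + \frac{126952284}{46764811} = \frac{8151895359039}{1169120275}$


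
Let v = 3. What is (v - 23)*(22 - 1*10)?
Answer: -240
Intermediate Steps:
(v - 23)*(22 - 1*10) = (3 - 23)*(22 - 1*10) = -20*(22 - 10) = -20*12 = -240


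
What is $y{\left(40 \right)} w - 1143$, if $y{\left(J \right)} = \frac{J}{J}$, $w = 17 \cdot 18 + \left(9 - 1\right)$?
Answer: $-829$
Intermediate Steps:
$w = 314$ ($w = 306 + \left(9 - 1\right) = 306 + 8 = 314$)
$y{\left(J \right)} = 1$
$y{\left(40 \right)} w - 1143 = 1 \cdot 314 - 1143 = 314 - 1143 = -829$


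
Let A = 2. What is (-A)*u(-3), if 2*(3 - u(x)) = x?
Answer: -9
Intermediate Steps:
u(x) = 3 - x/2
(-A)*u(-3) = (-1*2)*(3 - ½*(-3)) = -2*(3 + 3/2) = -2*9/2 = -9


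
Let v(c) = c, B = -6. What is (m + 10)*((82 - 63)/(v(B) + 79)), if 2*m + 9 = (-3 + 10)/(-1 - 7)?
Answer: 1539/1168 ≈ 1.3176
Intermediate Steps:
m = -79/16 (m = -9/2 + ((-3 + 10)/(-1 - 7))/2 = -9/2 + (7/(-8))/2 = -9/2 + (7*(-1/8))/2 = -9/2 + (1/2)*(-7/8) = -9/2 - 7/16 = -79/16 ≈ -4.9375)
(m + 10)*((82 - 63)/(v(B) + 79)) = (-79/16 + 10)*((82 - 63)/(-6 + 79)) = 81*(19/73)/16 = 81*(19*(1/73))/16 = (81/16)*(19/73) = 1539/1168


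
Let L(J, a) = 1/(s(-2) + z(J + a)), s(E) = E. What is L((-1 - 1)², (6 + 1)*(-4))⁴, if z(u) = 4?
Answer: 1/16 ≈ 0.062500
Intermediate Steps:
L(J, a) = ½ (L(J, a) = 1/(-2 + 4) = 1/2 = ½)
L((-1 - 1)², (6 + 1)*(-4))⁴ = (½)⁴ = 1/16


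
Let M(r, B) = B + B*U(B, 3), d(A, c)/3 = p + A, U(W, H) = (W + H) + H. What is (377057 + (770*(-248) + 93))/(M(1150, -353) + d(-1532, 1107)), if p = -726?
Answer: 93095/57682 ≈ 1.6139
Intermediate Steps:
U(W, H) = W + 2*H (U(W, H) = (H + W) + H = W + 2*H)
d(A, c) = -2178 + 3*A (d(A, c) = 3*(-726 + A) = -2178 + 3*A)
M(r, B) = B + B*(6 + B) (M(r, B) = B + B*(B + 2*3) = B + B*(B + 6) = B + B*(6 + B))
(377057 + (770*(-248) + 93))/(M(1150, -353) + d(-1532, 1107)) = (377057 + (770*(-248) + 93))/(-353*(7 - 353) + (-2178 + 3*(-1532))) = (377057 + (-190960 + 93))/(-353*(-346) + (-2178 - 4596)) = (377057 - 190867)/(122138 - 6774) = 186190/115364 = 186190*(1/115364) = 93095/57682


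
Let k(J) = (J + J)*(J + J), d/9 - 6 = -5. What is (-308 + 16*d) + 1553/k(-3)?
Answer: -4351/36 ≈ -120.86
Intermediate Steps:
d = 9 (d = 54 + 9*(-5) = 54 - 45 = 9)
k(J) = 4*J**2 (k(J) = (2*J)*(2*J) = 4*J**2)
(-308 + 16*d) + 1553/k(-3) = (-308 + 16*9) + 1553/((4*(-3)**2)) = (-308 + 144) + 1553/((4*9)) = -164 + 1553/36 = -4351/36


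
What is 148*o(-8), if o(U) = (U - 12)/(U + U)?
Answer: 185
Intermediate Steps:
o(U) = (-12 + U)/(2*U) (o(U) = (-12 + U)/((2*U)) = (-12 + U)*(1/(2*U)) = (-12 + U)/(2*U))
148*o(-8) = 148*((½)*(-12 - 8)/(-8)) = 148*((½)*(-⅛)*(-20)) = 148*(5/4) = 185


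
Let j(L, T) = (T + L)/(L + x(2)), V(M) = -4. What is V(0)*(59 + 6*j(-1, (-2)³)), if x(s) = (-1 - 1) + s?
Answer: -452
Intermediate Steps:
x(s) = -2 + s
j(L, T) = (L + T)/L (j(L, T) = (T + L)/(L + (-2 + 2)) = (L + T)/(L + 0) = (L + T)/L)
V(0)*(59 + 6*j(-1, (-2)³)) = -4*(59 + 6*((-1 + (-2)³)/(-1))) = -4*(59 + 6*(-(-1 - 8))) = -4*(59 + 6*(-1*(-9))) = -4*(59 + 6*9) = -4*(59 + 54) = -4*113 = -452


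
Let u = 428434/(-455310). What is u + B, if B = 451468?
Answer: 102778733323/227655 ≈ 4.5147e+5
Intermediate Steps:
u = -214217/227655 (u = 428434*(-1/455310) = -214217/227655 ≈ -0.94097)
u + B = -214217/227655 + 451468 = 102778733323/227655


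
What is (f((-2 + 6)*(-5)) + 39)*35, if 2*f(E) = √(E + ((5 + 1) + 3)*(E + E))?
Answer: 1365 + 35*I*√95 ≈ 1365.0 + 341.14*I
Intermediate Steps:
f(E) = √19*√E/2 (f(E) = √(E + ((5 + 1) + 3)*(E + E))/2 = √(E + (6 + 3)*(2*E))/2 = √(E + 9*(2*E))/2 = √(E + 18*E)/2 = √(19*E)/2 = (√19*√E)/2 = √19*√E/2)
(f((-2 + 6)*(-5)) + 39)*35 = (√19*√((-2 + 6)*(-5))/2 + 39)*35 = (√19*√(4*(-5))/2 + 39)*35 = (√19*√(-20)/2 + 39)*35 = (√19*(2*I*√5)/2 + 39)*35 = (I*√95 + 39)*35 = (39 + I*√95)*35 = 1365 + 35*I*√95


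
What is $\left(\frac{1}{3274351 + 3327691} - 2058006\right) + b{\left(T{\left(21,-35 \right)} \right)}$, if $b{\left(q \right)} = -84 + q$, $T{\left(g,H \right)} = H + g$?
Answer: $- \frac{13587689048367}{6602042} \approx -2.0581 \cdot 10^{6}$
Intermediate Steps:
$\left(\frac{1}{3274351 + 3327691} - 2058006\right) + b{\left(T{\left(21,-35 \right)} \right)} = \left(\frac{1}{3274351 + 3327691} - 2058006\right) + \left(-84 + \left(-35 + 21\right)\right) = \left(\frac{1}{6602042} - 2058006\right) - 98 = - \frac{13587042048251}{6602042} - 98 = - \frac{13587689048367}{6602042}$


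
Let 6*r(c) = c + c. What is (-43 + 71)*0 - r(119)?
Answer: -119/3 ≈ -39.667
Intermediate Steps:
r(c) = c/3 (r(c) = (c + c)/6 = (2*c)/6 = c/3)
(-43 + 71)*0 - r(119) = (-43 + 71)*0 - 119/3 = 28*0 - 1*119/3 = 0 - 119/3 = -119/3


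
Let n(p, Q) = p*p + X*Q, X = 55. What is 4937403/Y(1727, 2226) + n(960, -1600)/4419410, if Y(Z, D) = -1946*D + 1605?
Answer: -607025365821/637896313577 ≈ -0.95160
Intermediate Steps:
Y(Z, D) = 1605 - 1946*D
n(p, Q) = p² + 55*Q (n(p, Q) = p*p + 55*Q = p² + 55*Q)
4937403/Y(1727, 2226) + n(960, -1600)/4419410 = 4937403/(1605 - 1946*2226) + (960² + 55*(-1600))/4419410 = 4937403/(1605 - 4331796) + (921600 - 88000)*(1/4419410) = 4937403/(-4330191) + 833600*(1/4419410) = 4937403*(-1/4330191) + 83360/441941 = -1645801/1443397 + 83360/441941 = -607025365821/637896313577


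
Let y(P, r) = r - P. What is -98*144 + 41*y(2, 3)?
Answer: -14071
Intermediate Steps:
-98*144 + 41*y(2, 3) = -98*144 + 41*(3 - 1*2) = -14112 + 41*(3 - 2) = -14112 + 41*1 = -14112 + 41 = -14071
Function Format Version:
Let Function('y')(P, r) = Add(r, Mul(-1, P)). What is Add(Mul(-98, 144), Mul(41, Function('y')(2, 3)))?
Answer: -14071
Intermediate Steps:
Add(Mul(-98, 144), Mul(41, Function('y')(2, 3))) = Add(Mul(-98, 144), Mul(41, Add(3, Mul(-1, 2)))) = Add(-14112, Mul(41, Add(3, -2))) = Add(-14112, Mul(41, 1)) = Add(-14112, 41) = -14071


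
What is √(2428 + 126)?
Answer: √2554 ≈ 50.537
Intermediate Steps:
√(2428 + 126) = √2554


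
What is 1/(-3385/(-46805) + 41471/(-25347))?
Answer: -237273267/371050112 ≈ -0.63946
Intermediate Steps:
1/(-3385/(-46805) + 41471/(-25347)) = 1/(-3385*(-1/46805) + 41471*(-1/25347)) = 1/(677/9361 - 41471/25347) = 1/(-371050112/237273267) = -237273267/371050112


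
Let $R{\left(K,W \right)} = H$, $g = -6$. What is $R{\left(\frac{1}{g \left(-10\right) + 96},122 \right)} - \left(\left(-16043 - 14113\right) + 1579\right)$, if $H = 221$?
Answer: $28798$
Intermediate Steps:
$R{\left(K,W \right)} = 221$
$R{\left(\frac{1}{g \left(-10\right) + 96},122 \right)} - \left(\left(-16043 - 14113\right) + 1579\right) = 221 - \left(\left(-16043 - 14113\right) + 1579\right) = 221 - \left(-30156 + 1579\right) = 221 - -28577 = 221 + 28577 = 28798$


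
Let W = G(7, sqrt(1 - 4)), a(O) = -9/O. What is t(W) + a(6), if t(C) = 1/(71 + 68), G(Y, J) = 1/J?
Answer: -415/278 ≈ -1.4928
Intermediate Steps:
W = -I*sqrt(3)/3 (W = 1/(sqrt(1 - 4)) = 1/(sqrt(-3)) = 1/(I*sqrt(3)) = -I*sqrt(3)/3 ≈ -0.57735*I)
t(C) = 1/139
t(W) + a(6) = 1/139 - 9/6 = 1/139 - 9*1/6 = 1/139 - 3/2 = -415/278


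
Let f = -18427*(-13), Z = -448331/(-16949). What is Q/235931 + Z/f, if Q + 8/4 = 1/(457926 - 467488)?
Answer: 71828608880239/704583491484623506 ≈ 0.00010194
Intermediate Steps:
Z = 448331/16949 (Z = -448331*(-1/16949) = 448331/16949 ≈ 26.452)
Q = -19125/9562 (Q = -2 + 1/(457926 - 467488) = -2 + 1/(-9562) = -2 - 1/9562 = -19125/9562 ≈ -2.0001)
f = 239551
Q/235931 + Z/f = -19125/9562/235931 + (448331/16949)/239551 = -19125/9562*1/235931 + (448331/16949)*(1/239551) = -19125/2255972222 + 34487/312319223 = 71828608880239/704583491484623506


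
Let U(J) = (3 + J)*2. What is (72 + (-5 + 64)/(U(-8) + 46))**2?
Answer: 7027801/1296 ≈ 5422.7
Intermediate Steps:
U(J) = 6 + 2*J
(72 + (-5 + 64)/(U(-8) + 46))**2 = (72 + (-5 + 64)/((6 + 2*(-8)) + 46))**2 = (72 + 59/((6 - 16) + 46))**2 = (72 + 59/(-10 + 46))**2 = (72 + 59/36)**2 = (2651/36)**2 = 7027801/1296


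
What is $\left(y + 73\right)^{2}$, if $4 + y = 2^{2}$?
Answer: $5329$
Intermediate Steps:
$y = 0$ ($y = -4 + 2^{2} = -4 + 4 = 0$)
$\left(y + 73\right)^{2} = \left(0 + 73\right)^{2} = 73^{2} = 5329$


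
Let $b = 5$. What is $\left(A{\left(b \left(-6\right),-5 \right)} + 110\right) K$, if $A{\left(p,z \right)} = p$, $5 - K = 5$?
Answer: $0$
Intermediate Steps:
$K = 0$ ($K = 5 - 5 = 0$)
$\left(A{\left(b \left(-6\right),-5 \right)} + 110\right) K = \left(5 \left(-6\right) + 110\right) 0 = \left(-30 + 110\right) 0 = 80 \cdot 0 = 0$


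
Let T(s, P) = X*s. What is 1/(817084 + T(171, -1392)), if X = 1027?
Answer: 1/992701 ≈ 1.0074e-6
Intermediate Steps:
T(s, P) = 1027*s
1/(817084 + T(171, -1392)) = 1/(817084 + 1027*171) = 1/(817084 + 175617) = 1/992701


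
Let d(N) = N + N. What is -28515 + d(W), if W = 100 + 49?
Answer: -28217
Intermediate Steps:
W = 149
d(N) = 2*N
-28515 + d(W) = -28515 + 2*149 = -28515 + 298 = -28217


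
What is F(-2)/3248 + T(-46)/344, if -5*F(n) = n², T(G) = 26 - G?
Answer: 36497/174580 ≈ 0.20906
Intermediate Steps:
F(n) = -n²/5
F(-2)/3248 + T(-46)/344 = -⅕*(-2)²/3248 + (26 - 1*(-46))/344 = -⅕*4*(1/3248) + (26 + 46)*(1/344) = -⅘*1/3248 + 72*(1/344) = -1/4060 + 9/43 = 36497/174580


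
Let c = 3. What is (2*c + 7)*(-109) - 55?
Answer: -1472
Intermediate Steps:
(2*c + 7)*(-109) - 55 = (2*3 + 7)*(-109) - 55 = (6 + 7)*(-109) - 55 = 13*(-109) - 55 = -1417 - 55 = -1472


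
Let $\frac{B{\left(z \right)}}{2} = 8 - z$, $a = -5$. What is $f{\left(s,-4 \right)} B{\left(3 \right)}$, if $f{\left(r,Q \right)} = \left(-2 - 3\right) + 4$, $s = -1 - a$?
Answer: $-10$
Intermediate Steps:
$B{\left(z \right)} = 16 - 2 z$ ($B{\left(z \right)} = 2 \left(8 - z\right) = 16 - 2 z$)
$s = 4$ ($s = -1 - -5 = -1 + 5 = 4$)
$f{\left(r,Q \right)} = -1$ ($f{\left(r,Q \right)} = -5 + 4 = -1$)
$f{\left(s,-4 \right)} B{\left(3 \right)} = - (16 - 6) = \left(-1\right) 10 = -10$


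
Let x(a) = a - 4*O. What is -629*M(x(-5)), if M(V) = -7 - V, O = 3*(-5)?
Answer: 38998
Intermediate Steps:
O = -15
x(a) = 60 + a (x(a) = a - 4*(-15) = a + 60 = 60 + a)
-629*M(x(-5)) = -629*(-7 - (60 - 5)) = -629*(-7 - 1*55) = -629*(-7 - 55) = -629*(-62) = 38998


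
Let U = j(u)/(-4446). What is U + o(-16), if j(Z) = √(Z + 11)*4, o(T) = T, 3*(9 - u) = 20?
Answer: -16 - 4*√30/6669 ≈ -16.003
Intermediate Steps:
u = 7/3 (u = 9 - ⅓*20 = 9 - 20/3 = 7/3 ≈ 2.3333)
j(Z) = 4*√(11 + Z) (j(Z) = √(11 + Z)*4 = 4*√(11 + Z))
U = -4*√30/6669 (U = (4*√(11 + 7/3))/(-4446) = (4*√(40/3))*(-1/4446) = (4*(2*√30/3))*(-1/4446) = (8*√30/3)*(-1/4446) = -4*√30/6669 ≈ -0.0032852)
U + o(-16) = -4*√30/6669 - 16 = -16 - 4*√30/6669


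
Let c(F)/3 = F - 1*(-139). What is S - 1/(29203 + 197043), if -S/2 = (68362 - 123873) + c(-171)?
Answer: 25161722643/226246 ≈ 1.1121e+5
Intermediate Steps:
c(F) = 417 + 3*F (c(F) = 3*(F - 1*(-139)) = 3*(F + 139) = 3*(139 + F) = 417 + 3*F)
S = 111214 (S = -2*((68362 - 123873) + (417 + 3*(-171))) = -2*(-55511 + (417 - 513)) = -2*(-55511 - 96) = -2*(-55607) = 111214)
S - 1/(29203 + 197043) = 111214 - 1/(29203 + 197043) = 111214 - 1/226246 = 25161722643/226246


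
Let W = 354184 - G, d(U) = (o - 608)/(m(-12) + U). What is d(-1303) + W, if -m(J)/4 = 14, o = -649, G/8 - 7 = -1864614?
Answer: 6917781539/453 ≈ 1.5271e+7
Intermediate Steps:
G = -14916856 (G = 56 + 8*(-1864614) = 56 - 14916912 = -14916856)
m(J) = -56 (m(J) = -4*14 = -56)
d(U) = -1257/(-56 + U) (d(U) = (-649 - 608)/(-56 + U) = -1257/(-56 + U))
W = 15271040 (W = 354184 - 1*(-14916856) = 354184 + 14916856 = 15271040)
d(-1303) + W = -1257/(-56 - 1303) + 15271040 = -1257/(-1359) + 15271040 = -1257*(-1/1359) + 15271040 = 419/453 + 15271040 = 6917781539/453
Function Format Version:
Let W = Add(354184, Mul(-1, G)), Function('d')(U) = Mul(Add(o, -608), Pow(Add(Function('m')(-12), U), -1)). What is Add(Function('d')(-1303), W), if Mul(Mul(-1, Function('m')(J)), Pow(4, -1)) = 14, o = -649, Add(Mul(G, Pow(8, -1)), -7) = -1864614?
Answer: Rational(6917781539, 453) ≈ 1.5271e+7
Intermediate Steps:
G = -14916856 (G = Add(56, Mul(8, -1864614)) = Add(56, -14916912) = -14916856)
Function('m')(J) = -56 (Function('m')(J) = Mul(-4, 14) = -56)
Function('d')(U) = Mul(-1257, Pow(Add(-56, U), -1)) (Function('d')(U) = Mul(Add(-649, -608), Pow(Add(-56, U), -1)) = Mul(-1257, Pow(Add(-56, U), -1)))
W = 15271040 (W = Add(354184, Mul(-1, -14916856)) = Add(354184, 14916856) = 15271040)
Add(Function('d')(-1303), W) = Add(Mul(-1257, Pow(Add(-56, -1303), -1)), 15271040) = Add(Mul(-1257, Pow(-1359, -1)), 15271040) = Add(Mul(-1257, Rational(-1, 1359)), 15271040) = Add(Rational(419, 453), 15271040) = Rational(6917781539, 453)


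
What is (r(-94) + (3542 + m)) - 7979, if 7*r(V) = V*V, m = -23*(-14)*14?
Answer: 9333/7 ≈ 1333.3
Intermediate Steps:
m = 4508 (m = 322*14 = 4508)
r(V) = V²/7 (r(V) = (V*V)/7 = V²/7)
(r(-94) + (3542 + m)) - 7979 = ((⅐)*(-94)² + (3542 + 4508)) - 7979 = ((⅐)*8836 + 8050) - 7979 = (8836/7 + 8050) - 7979 = 65186/7 - 7979 = 9333/7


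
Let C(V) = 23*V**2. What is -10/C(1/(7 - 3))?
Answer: -160/23 ≈ -6.9565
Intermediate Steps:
-10/C(1/(7 - 3)) = -10*(7 - 3)**2/23 = -10/(23*(1/4)**2) = -10/(23*(1/16)) = -10/23/16 = -10*16/23 = -160/23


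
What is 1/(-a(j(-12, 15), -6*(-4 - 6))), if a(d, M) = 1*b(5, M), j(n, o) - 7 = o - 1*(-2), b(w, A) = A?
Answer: -1/60 ≈ -0.016667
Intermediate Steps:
j(n, o) = 9 + o (j(n, o) = 7 + (o - 1*(-2)) = 7 + (o + 2) = 7 + (2 + o) = 9 + o)
a(d, M) = M (a(d, M) = 1*M = M)
1/(-a(j(-12, 15), -6*(-4 - 6))) = 1/(-(-6)*(-4 - 6)) = 1/(-(-6)*(-10)) = 1/(-1*60) = 1/(-60) = -1/60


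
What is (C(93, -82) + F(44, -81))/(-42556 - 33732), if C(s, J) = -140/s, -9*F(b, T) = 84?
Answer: 21/147808 ≈ 0.00014208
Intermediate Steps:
F(b, T) = -28/3 (F(b, T) = -1/9*84 = -28/3)
(C(93, -82) + F(44, -81))/(-42556 - 33732) = (-140/93 - 28/3)/(-42556 - 33732) = (-140*1/93 - 28/3)/(-76288) = (-140/93 - 28/3)*(-1/76288) = -336/31*(-1/76288) = 21/147808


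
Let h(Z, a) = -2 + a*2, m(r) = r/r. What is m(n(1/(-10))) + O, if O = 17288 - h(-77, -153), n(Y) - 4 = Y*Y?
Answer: 17597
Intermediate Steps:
n(Y) = 4 + Y² (n(Y) = 4 + Y*Y = 4 + Y²)
m(r) = 1
h(Z, a) = -2 + 2*a
O = 17596 (O = 17288 - (-2 + 2*(-153)) = 17288 - (-2 - 306) = 17288 - 1*(-308) = 17288 + 308 = 17596)
m(n(1/(-10))) + O = 1 + 17596 = 17597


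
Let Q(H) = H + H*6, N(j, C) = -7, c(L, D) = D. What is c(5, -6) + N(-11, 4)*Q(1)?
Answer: -55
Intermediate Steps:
Q(H) = 7*H (Q(H) = H + 6*H = 7*H)
c(5, -6) + N(-11, 4)*Q(1) = -6 - 49 = -55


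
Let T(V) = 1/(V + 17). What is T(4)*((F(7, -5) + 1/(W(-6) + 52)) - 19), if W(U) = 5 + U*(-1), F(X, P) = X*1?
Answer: -755/1323 ≈ -0.57067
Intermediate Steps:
T(V) = 1/(17 + V)
F(X, P) = X
W(U) = 5 - U
T(4)*((F(7, -5) + 1/(W(-6) + 52)) - 19) = ((7 + 1/((5 - 1*(-6)) + 52)) - 19)/(17 + 4) = ((7 + 1/((5 + 6) + 52)) - 19)/21 = ((7 + 1/(11 + 52)) - 19)/21 = ((7 + 1/63) - 19)/21 = (442/63 - 19)/21 = (1/21)*(-755/63) = -755/1323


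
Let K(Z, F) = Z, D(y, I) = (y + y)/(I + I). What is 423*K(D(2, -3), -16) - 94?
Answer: -376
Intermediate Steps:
D(y, I) = y/I (D(y, I) = (2*y)/((2*I)) = (2*y)*(1/(2*I)) = y/I)
423*K(D(2, -3), -16) - 94 = 423*(2/(-3)) - 94 = 423*(2*(-1/3)) - 94 = 423*(-2/3) - 94 = -282 - 94 = -376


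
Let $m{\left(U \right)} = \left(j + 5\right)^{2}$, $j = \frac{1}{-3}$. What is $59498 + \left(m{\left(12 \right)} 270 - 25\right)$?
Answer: $65353$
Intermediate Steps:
$j = - \frac{1}{3} \approx -0.33333$
$m{\left(U \right)} = \frac{196}{9}$ ($m{\left(U \right)} = \left(- \frac{1}{3} + 5\right)^{2} = \left(\frac{14}{3}\right)^{2} = \frac{196}{9}$)
$59498 + \left(m{\left(12 \right)} 270 - 25\right) = 59498 + \left(\frac{196}{9} \cdot 270 - 25\right) = 59498 + \left(5880 - 25\right) = 59498 + 5855 = 65353$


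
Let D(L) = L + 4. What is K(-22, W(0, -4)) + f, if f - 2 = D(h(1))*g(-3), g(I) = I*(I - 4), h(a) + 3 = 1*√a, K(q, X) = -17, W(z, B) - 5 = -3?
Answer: 27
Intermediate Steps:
W(z, B) = 2 (W(z, B) = 5 - 3 = 2)
h(a) = -3 + √a (h(a) = -3 + 1*√a = -3 + √a)
g(I) = I*(-4 + I)
D(L) = 4 + L
f = 44 (f = 2 + (4 + (-3 + √1))*(-3*(-4 - 3)) = 2 + (4 + (-3 + 1))*(-3*(-7)) = 2 + (4 - 2)*21 = 2 + 2*21 = 2 + 42 = 44)
K(-22, W(0, -4)) + f = -17 + 44 = 27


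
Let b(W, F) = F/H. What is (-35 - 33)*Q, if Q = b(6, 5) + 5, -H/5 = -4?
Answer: -357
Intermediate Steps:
H = 20 (H = -5*(-4) = 20)
b(W, F) = F/20
Q = 21/4 (Q = (1/20)*5 + 5 = 1/4 + 5 = 21/4 ≈ 5.2500)
(-35 - 33)*Q = (-35 - 33)*(21/4) = -68*21/4 = -357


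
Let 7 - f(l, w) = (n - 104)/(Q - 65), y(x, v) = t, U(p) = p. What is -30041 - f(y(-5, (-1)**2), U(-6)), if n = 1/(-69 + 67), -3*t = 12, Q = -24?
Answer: -5348335/178 ≈ -30047.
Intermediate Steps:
t = -4 (t = -1/3*12 = -4)
y(x, v) = -4
n = -1/2 (n = 1/(-2) = -1/2 ≈ -0.50000)
f(l, w) = 1037/178 (f(l, w) = 7 - (-1/2 - 104)/(-24 - 65) = 7 - (-209)/(2*(-89)) = 7 - (-209)*(-1)/(2*89) = 7 - 1*209/178 = 7 - 209/178 = 1037/178)
-30041 - f(y(-5, (-1)**2), U(-6)) = -30041 - 1*1037/178 = -30041 - 1037/178 = -5348335/178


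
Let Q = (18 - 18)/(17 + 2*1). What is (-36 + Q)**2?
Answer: 1296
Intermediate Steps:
Q = 0 (Q = 0/(17 + 2) = 0/19 = 0*(1/19) = 0)
(-36 + Q)**2 = (-36 + 0)**2 = (-36)**2 = 1296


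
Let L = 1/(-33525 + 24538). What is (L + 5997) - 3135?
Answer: 25720793/8987 ≈ 2862.0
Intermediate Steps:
L = -1/8987 (L = 1/(-8987) = -1/8987 ≈ -0.00011127)
(L + 5997) - 3135 = (-1/8987 + 5997) - 3135 = 53895038/8987 - 3135 = 25720793/8987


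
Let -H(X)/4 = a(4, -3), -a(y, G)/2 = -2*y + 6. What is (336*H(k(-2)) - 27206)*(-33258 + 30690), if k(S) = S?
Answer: 83670576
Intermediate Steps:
a(y, G) = -12 + 4*y (a(y, G) = -2*(-2*y + 6) = -2*(6 - 2*y) = -12 + 4*y)
H(X) = -16 (H(X) = -4*(-12 + 4*4) = -4*(-12 + 16) = -4*4 = -16)
(336*H(k(-2)) - 27206)*(-33258 + 30690) = (336*(-16) - 27206)*(-33258 + 30690) = (-5376 - 27206)*(-2568) = -32582*(-2568) = 83670576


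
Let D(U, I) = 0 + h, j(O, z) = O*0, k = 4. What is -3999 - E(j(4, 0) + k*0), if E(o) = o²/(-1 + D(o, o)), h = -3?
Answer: -3999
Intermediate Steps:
j(O, z) = 0
D(U, I) = -3 (D(U, I) = 0 - 3 = -3)
E(o) = -o²/4 (E(o) = o²/(-1 - 3) = o²/(-4) = o²*(-¼) = -o²/4)
-3999 - E(j(4, 0) + k*0) = -3999 - (-1)*(0 + 4*0)²/4 = -3999 - (-1)*(0 + 0)²/4 = -3999 - (-1)*0²/4 = -3999 - (-1)*0/4 = -3999 - 1*0 = -3999 + 0 = -3999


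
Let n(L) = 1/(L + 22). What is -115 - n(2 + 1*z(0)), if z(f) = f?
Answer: -2761/24 ≈ -115.04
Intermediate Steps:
n(L) = 1/(22 + L)
-115 - n(2 + 1*z(0)) = -115 - 1/(22 + (2 + 1*0)) = -115 - 1/(22 + (2 + 0)) = -115 - 1/(22 + 2) = -115 - 1/24 = -2761/24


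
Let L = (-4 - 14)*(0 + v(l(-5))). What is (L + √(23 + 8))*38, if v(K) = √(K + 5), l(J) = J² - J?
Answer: -684*√35 + 38*√31 ≈ -3835.0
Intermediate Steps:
v(K) = √(5 + K)
L = -18*√35 (L = (-4 - 14)*(0 + √(5 - 5*(-1 - 5))) = -18*(0 + √(5 - 5*(-6))) = -18*(0 + √(5 + 30)) = -18*(0 + √35) = -18*√35 ≈ -106.49)
(L + √(23 + 8))*38 = (-18*√35 + √(23 + 8))*38 = (-18*√35 + √31)*38 = (√31 - 18*√35)*38 = -684*√35 + 38*√31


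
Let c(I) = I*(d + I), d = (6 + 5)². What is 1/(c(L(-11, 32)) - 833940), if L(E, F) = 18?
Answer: -1/831438 ≈ -1.2027e-6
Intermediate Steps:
d = 121 (d = 11² = 121)
c(I) = I*(121 + I)
1/(c(L(-11, 32)) - 833940) = 1/(18*(121 + 18) - 833940) = 1/(18*139 - 833940) = 1/(2502 - 833940) = 1/(-831438) = -1/831438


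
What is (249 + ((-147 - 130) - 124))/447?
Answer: -152/447 ≈ -0.34004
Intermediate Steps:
(249 + ((-147 - 130) - 124))/447 = (249 + (-277 - 124))/447 = (249 - 401)/447 = (1/447)*(-152) = -152/447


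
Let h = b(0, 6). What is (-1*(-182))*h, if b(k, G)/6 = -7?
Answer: -7644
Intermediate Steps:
b(k, G) = -42 (b(k, G) = 6*(-7) = -42)
h = -42
(-1*(-182))*h = -1*(-182)*(-42) = 182*(-42) = -7644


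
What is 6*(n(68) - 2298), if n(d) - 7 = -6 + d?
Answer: -13374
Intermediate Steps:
n(d) = 1 + d (n(d) = 7 + (-6 + d) = 1 + d)
6*(n(68) - 2298) = 6*((1 + 68) - 2298) = 6*(69 - 2298) = 6*(-2229) = -13374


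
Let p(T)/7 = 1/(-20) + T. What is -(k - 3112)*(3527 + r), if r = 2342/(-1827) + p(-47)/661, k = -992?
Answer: 9706464300774/670915 ≈ 1.4468e+7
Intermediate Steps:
p(T) = -7/20 + 7*T (p(T) = 7*(1/(-20) + T) = 7*(-1/20 + T) = -7/20 + 7*T)
r = -42995689/24152940 (r = 2342/(-1827) + (-7/20 + 7*(-47))/661 = 2342*(-1/1827) + (-7/20 - 329)*(1/661) = -2342/1827 - 6587/20*1/661 = -2342/1827 - 6587/13220 = -42995689/24152940 ≈ -1.7801)
-(k - 3112)*(3527 + r) = -(-992 - 3112)*(3527 - 42995689/24152940) = -(-4104)*85144423691/24152940 = -1*(-9706464300774/670915) = 9706464300774/670915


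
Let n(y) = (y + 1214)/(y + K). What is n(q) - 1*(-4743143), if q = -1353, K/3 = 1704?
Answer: 17829474398/3759 ≈ 4.7431e+6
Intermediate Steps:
K = 5112 (K = 3*1704 = 5112)
n(y) = (1214 + y)/(5112 + y) (n(y) = (y + 1214)/(y + 5112) = (1214 + y)/(5112 + y))
n(q) - 1*(-4743143) = (1214 - 1353)/(5112 - 1353) - 1*(-4743143) = -139/3759 + 4743143 = 17829474398/3759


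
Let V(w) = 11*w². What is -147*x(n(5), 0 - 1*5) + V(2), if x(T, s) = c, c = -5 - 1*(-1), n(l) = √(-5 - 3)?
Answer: 632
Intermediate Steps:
n(l) = 2*I*√2 (n(l) = √(-8) = 2*I*√2)
c = -4 (c = -5 + 1 = -4)
x(T, s) = -4
-147*x(n(5), 0 - 1*5) + V(2) = -147*(-4) + 11*2² = 588 + 11*4 = 588 + 44 = 632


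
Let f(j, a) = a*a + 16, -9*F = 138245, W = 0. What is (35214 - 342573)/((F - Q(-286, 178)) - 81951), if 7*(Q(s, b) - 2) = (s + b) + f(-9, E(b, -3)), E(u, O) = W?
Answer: 19363617/6129926 ≈ 3.1589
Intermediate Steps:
F = -138245/9 (F = -⅑*138245 = -138245/9 ≈ -15361.)
E(u, O) = 0
f(j, a) = 16 + a² (f(j, a) = a² + 16 = 16 + a²)
Q(s, b) = 30/7 + b/7 + s/7 (Q(s, b) = 2 + ((s + b) + (16 + 0²))/7 = 2 + ((b + s) + (16 + 0))/7 = 2 + ((b + s) + 16)/7 = 2 + (16 + b + s)/7 = 2 + (16/7 + b/7 + s/7) = 30/7 + b/7 + s/7)
(35214 - 342573)/((F - Q(-286, 178)) - 81951) = (35214 - 342573)/((-138245/9 - (30/7 + (⅐)*178 + (⅐)*(-286))) - 81951) = -307359/((-138245/9 - (30/7 + 178/7 - 286/7)) - 81951) = -307359/((-138245/9 - 1*(-78/7)) - 81951) = -307359/((-138245/9 + 78/7) - 81951) = -307359/(-967013/63 - 81951) = -307359/(-6129926/63) = -307359*(-63/6129926) = 19363617/6129926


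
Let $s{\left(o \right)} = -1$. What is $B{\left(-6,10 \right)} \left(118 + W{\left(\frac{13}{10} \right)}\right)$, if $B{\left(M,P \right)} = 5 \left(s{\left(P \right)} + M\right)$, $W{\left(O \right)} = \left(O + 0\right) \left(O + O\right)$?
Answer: $- \frac{42483}{10} \approx -4248.3$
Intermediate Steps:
$W{\left(O \right)} = 2 O^{2}$ ($W{\left(O \right)} = O 2 O = 2 O^{2}$)
$B{\left(M,P \right)} = -5 + 5 M$ ($B{\left(M,P \right)} = 5 \left(-1 + M\right) = -5 + 5 M$)
$B{\left(-6,10 \right)} \left(118 + W{\left(\frac{13}{10} \right)}\right) = \left(-5 + 5 \left(-6\right)\right) \left(118 + 2 \left(\frac{13}{10}\right)^{2}\right) = \left(-5 - 30\right) \left(118 + 2 \left(13 \cdot \frac{1}{10}\right)^{2}\right) = - 35 \left(118 + 2 \left(\frac{13}{10}\right)^{2}\right) = - 35 \left(118 + 2 \cdot \frac{169}{100}\right) = - 35 \left(118 + \frac{169}{50}\right) = \left(-35\right) \frac{6069}{50} = - \frac{42483}{10}$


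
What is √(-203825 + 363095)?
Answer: √159270 ≈ 399.09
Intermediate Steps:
√(-203825 + 363095) = √159270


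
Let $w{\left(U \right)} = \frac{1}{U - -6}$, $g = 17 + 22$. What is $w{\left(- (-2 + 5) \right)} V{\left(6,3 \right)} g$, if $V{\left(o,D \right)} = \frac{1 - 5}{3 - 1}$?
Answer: $-26$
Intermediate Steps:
$g = 39$
$V{\left(o,D \right)} = -2$ ($V{\left(o,D \right)} = - \frac{4}{2} = \left(-4\right) \frac{1}{2} = -2$)
$w{\left(U \right)} = \frac{1}{6 + U}$ ($w{\left(U \right)} = \frac{1}{U + 6} = \frac{1}{6 + U}$)
$w{\left(- (-2 + 5) \right)} V{\left(6,3 \right)} g = \frac{1}{6 - \left(-2 + 5\right)} \left(-2\right) 39 = \frac{1}{6 - 3} \left(-2\right) 39 = \frac{1}{3} \left(-2\right) 39 = \left(- \frac{2}{3}\right) 39 = -26$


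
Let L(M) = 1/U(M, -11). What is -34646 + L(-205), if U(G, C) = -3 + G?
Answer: -7206369/208 ≈ -34646.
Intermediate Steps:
L(M) = 1/(-3 + M)
-34646 + L(-205) = -34646 + 1/(-3 - 205) = -34646 + 1/(-208) = -34646 - 1/208 = -7206369/208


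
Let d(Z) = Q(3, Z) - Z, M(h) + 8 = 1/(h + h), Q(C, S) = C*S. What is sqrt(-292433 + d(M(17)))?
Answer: 4*I*sqrt(5282359)/17 ≈ 540.79*I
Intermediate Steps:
M(h) = -8 + 1/(2*h) (M(h) = -8 + 1/(h + h) = -8 + 1/(2*h))
d(Z) = 2*Z (d(Z) = 3*Z - Z = 2*Z)
sqrt(-292433 + d(M(17))) = sqrt(-292433 + 2*(-8 + (1/2)/17)) = sqrt(-292433 + 2*(-8 + (1/2)*(1/17))) = sqrt(-292433 + 2*(-8 + 1/34)) = sqrt(-292433 + 2*(-271/34)) = sqrt(-292433 - 271/17) = sqrt(-4971632/17) = 4*I*sqrt(5282359)/17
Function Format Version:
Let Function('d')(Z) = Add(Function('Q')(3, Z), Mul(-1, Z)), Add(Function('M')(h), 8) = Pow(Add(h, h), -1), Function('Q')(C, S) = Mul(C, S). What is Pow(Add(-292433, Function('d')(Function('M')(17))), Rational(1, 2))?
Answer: Mul(Rational(4, 17), I, Pow(5282359, Rational(1, 2))) ≈ Mul(540.79, I)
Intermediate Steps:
Function('M')(h) = Add(-8, Mul(Rational(1, 2), Pow(h, -1))) (Function('M')(h) = Add(-8, Pow(Add(h, h), -1)) = Add(-8, Pow(Mul(2, h), -1)) = Add(-8, Mul(Rational(1, 2), Pow(h, -1))))
Function('d')(Z) = Mul(2, Z) (Function('d')(Z) = Add(Mul(3, Z), Mul(-1, Z)) = Mul(2, Z))
Pow(Add(-292433, Function('d')(Function('M')(17))), Rational(1, 2)) = Pow(Add(-292433, Mul(2, Add(-8, Mul(Rational(1, 2), Pow(17, -1))))), Rational(1, 2)) = Pow(Add(-292433, Mul(2, Add(-8, Mul(Rational(1, 2), Rational(1, 17))))), Rational(1, 2)) = Pow(Add(-292433, Mul(2, Add(-8, Rational(1, 34)))), Rational(1, 2)) = Pow(Add(-292433, Mul(2, Rational(-271, 34))), Rational(1, 2)) = Pow(Add(-292433, Rational(-271, 17)), Rational(1, 2)) = Pow(Rational(-4971632, 17), Rational(1, 2)) = Mul(Rational(4, 17), I, Pow(5282359, Rational(1, 2)))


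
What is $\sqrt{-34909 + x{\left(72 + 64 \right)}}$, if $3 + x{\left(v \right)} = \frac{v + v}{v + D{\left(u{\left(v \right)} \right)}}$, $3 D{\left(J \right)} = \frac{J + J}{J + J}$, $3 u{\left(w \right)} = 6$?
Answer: $\frac{4 i \sqrt{364986283}}{409} \approx 186.84 i$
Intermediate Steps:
$u{\left(w \right)} = 2$ ($u{\left(w \right)} = \frac{1}{3} \cdot 6 = 2$)
$D{\left(J \right)} = \frac{1}{3}$ ($D{\left(J \right)} = \frac{\left(J + J\right) \frac{1}{J + J}}{3} = \frac{2 J \frac{1}{2 J}}{3} = \frac{1}{3} \cdot 1 = \frac{1}{3}$)
$x{\left(v \right)} = -3 + \frac{2 v}{\frac{1}{3} + v}$ ($x{\left(v \right)} = -3 + \frac{v + v}{v + \frac{1}{3}} = -3 + \frac{2 v}{\frac{1}{3} + v}$)
$\sqrt{-34909 + x{\left(72 + 64 \right)}} = \sqrt{-34909 + \frac{3 \left(-1 - \left(72 + 64\right)\right)}{1 + 3 \left(72 + 64\right)}} = \sqrt{-34909 + \frac{3 \left(-1 - 136\right)}{1 + 3 \cdot 136}} = \sqrt{-34909 + \frac{3 \left(-1 - 136\right)}{1 + 408}} = \sqrt{-34909 + 3 \cdot \frac{1}{409} \left(-137\right)} = \sqrt{-34909 - \frac{411}{409}} = \sqrt{- \frac{14278192}{409}} = \frac{4 i \sqrt{364986283}}{409}$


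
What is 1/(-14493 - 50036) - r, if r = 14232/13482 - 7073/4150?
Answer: 390341502149/601736151450 ≈ 0.64869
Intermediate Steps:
r = -6049231/9325050 (r = 14232*(1/13482) - 7073*1/4150 = 2372/2247 - 7073/4150 = -6049231/9325050 ≈ -0.64871)
1/(-14493 - 50036) - r = 1/(-14493 - 50036) - 1*(-6049231/9325050) = 1/(-64529) + 6049231/9325050 = -1/64529 + 6049231/9325050 = 390341502149/601736151450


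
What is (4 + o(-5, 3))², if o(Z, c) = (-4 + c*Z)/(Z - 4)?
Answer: 3025/81 ≈ 37.346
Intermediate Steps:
o(Z, c) = (-4 + Z*c)/(-4 + Z)
(4 + o(-5, 3))² = (4 + (-4 - 5*3)/(-4 - 5))² = (4 + (-4 - 15)/(-9))² = (4 - ⅑*(-19))² = (4 + 19/9)² = (55/9)² = 3025/81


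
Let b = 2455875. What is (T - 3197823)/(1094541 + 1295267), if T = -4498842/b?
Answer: -2617819352989/1956356574000 ≈ -1.3381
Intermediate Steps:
T = -1499614/818625 (T = -4498842/2455875 = -4498842*1/2455875 = -1499614/818625 ≈ -1.8319)
(T - 3197823)/(1094541 + 1295267) = (-1499614/818625 - 3197823)/(1094541 + 1295267) = -2617819352989/818625/2389808 = -2617819352989/818625*1/2389808 = -2617819352989/1956356574000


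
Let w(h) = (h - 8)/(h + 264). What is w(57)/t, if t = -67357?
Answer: -49/21621597 ≈ -2.2663e-6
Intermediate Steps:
w(h) = (-8 + h)/(264 + h)
w(57)/t = ((-8 + 57)/(264 + 57))/(-67357) = (49/321)*(-1/67357) = -49/21621597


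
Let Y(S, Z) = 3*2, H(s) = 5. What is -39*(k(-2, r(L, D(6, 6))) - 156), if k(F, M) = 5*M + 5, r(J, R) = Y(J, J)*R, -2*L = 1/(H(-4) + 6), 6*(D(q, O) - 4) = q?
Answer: 39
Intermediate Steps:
D(q, O) = 4 + q/6
Y(S, Z) = 6
L = -1/22 (L = -1/(2*(5 + 6)) = -½/11 = -½*1/11 = -1/22 ≈ -0.045455)
r(J, R) = 6*R
k(F, M) = 5 + 5*M
-39*(k(-2, r(L, D(6, 6))) - 156) = -39*((5 + 5*(6*(4 + (⅙)*6))) - 156) = -39*((5 + 5*(6*(4 + 1))) - 156) = -39*((5 + 5*(6*5)) - 156) = -39*((5 + 5*30) - 156) = -39*((5 + 150) - 156) = -39*(155 - 156) = -39*(-1) = 39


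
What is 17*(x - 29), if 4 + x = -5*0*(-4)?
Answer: -561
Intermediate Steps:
x = -4 (x = -4 - 5*0*(-4) = -4 + 0*(-4) = -4 + 0 = -4)
17*(x - 29) = 17*(-4 - 29) = 17*(-33) = -561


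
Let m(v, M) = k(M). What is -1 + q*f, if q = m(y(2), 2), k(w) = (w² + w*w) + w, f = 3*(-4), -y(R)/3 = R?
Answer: -121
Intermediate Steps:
y(R) = -3*R
f = -12
k(w) = w + 2*w² (k(w) = (w² + w²) + w = 2*w² + w = w + 2*w²)
m(v, M) = M*(1 + 2*M)
q = 10 (q = 2*(1 + 2*2) = 2*(1 + 4) = 2*5 = 10)
-1 + q*f = -1 + 10*(-12) = -1 - 120 = -121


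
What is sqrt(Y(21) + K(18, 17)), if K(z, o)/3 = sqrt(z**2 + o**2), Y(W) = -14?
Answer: sqrt(-14 + 3*sqrt(613)) ≈ 7.7638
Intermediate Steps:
K(z, o) = 3*sqrt(o**2 + z**2) (K(z, o) = 3*sqrt(z**2 + o**2) = 3*sqrt(o**2 + z**2))
sqrt(Y(21) + K(18, 17)) = sqrt(-14 + 3*sqrt(17**2 + 18**2)) = sqrt(-14 + 3*sqrt(289 + 324)) = sqrt(-14 + 3*sqrt(613))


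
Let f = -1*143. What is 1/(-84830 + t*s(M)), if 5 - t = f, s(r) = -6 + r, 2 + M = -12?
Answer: -1/87790 ≈ -1.1391e-5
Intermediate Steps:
M = -14 (M = -2 - 12 = -14)
f = -143
t = 148 (t = 5 - 1*(-143) = 5 + 143 = 148)
1/(-84830 + t*s(M)) = 1/(-84830 + 148*(-6 - 14)) = 1/(-84830 + 148*(-20)) = 1/(-84830 - 2960) = 1/(-87790) = -1/87790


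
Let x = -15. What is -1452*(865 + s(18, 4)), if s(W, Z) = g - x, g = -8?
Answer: -1266144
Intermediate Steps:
s(W, Z) = 7 (s(W, Z) = -8 - 1*(-15) = -8 + 15 = 7)
-1452*(865 + s(18, 4)) = -1452*(865 + 7) = -1452*872 = -1266144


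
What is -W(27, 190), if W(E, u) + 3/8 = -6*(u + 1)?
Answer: 9171/8 ≈ 1146.4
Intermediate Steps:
W(E, u) = -51/8 - 6*u (W(E, u) = -3/8 - 6*(u + 1) = -3/8 - 6*(1 + u) = -3/8 + (-6 - 6*u) = -51/8 - 6*u)
-W(27, 190) = -(-51/8 - 6*190) = -(-51/8 - 1140) = -1*(-9171/8) = 9171/8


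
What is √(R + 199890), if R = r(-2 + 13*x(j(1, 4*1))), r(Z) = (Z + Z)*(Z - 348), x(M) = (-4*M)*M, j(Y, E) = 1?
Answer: 3*√27034 ≈ 493.26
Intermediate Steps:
x(M) = -4*M²
r(Z) = 2*Z*(-348 + Z) (r(Z) = (2*Z)*(-348 + Z) = 2*Z*(-348 + Z))
R = 43416 (R = 2*(-2 + 13*(-4*1²))*(-348 + (-2 + 13*(-4*1²))) = 2*(-2 + 13*(-4*1))*(-348 + (-2 + 13*(-4*1))) = 2*(-2 + 13*(-4))*(-348 + (-2 + 13*(-4))) = 2*(-2 - 52)*(-348 + (-2 - 52)) = 2*(-54)*(-348 - 54) = 2*(-54)*(-402) = 43416)
√(R + 199890) = √(43416 + 199890) = √243306 = 3*√27034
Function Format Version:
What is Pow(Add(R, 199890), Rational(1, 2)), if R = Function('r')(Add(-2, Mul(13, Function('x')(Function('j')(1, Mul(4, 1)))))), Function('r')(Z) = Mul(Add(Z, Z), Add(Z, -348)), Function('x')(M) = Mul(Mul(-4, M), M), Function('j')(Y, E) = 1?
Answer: Mul(3, Pow(27034, Rational(1, 2))) ≈ 493.26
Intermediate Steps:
Function('x')(M) = Mul(-4, Pow(M, 2))
Function('r')(Z) = Mul(2, Z, Add(-348, Z)) (Function('r')(Z) = Mul(Mul(2, Z), Add(-348, Z)) = Mul(2, Z, Add(-348, Z)))
R = 43416 (R = Mul(2, Add(-2, Mul(13, Mul(-4, Pow(1, 2)))), Add(-348, Add(-2, Mul(13, Mul(-4, Pow(1, 2)))))) = Mul(2, Add(-2, Mul(13, Mul(-4, 1))), Add(-348, Add(-2, Mul(13, Mul(-4, 1))))) = Mul(2, Add(-2, Mul(13, -4)), Add(-348, Add(-2, Mul(13, -4)))) = Mul(2, Add(-2, -52), Add(-348, Add(-2, -52))) = Mul(2, -54, Add(-348, -54)) = Mul(2, -54, -402) = 43416)
Pow(Add(R, 199890), Rational(1, 2)) = Pow(Add(43416, 199890), Rational(1, 2)) = Pow(243306, Rational(1, 2)) = Mul(3, Pow(27034, Rational(1, 2)))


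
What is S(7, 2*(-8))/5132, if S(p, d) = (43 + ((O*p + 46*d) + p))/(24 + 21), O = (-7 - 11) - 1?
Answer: -91/25660 ≈ -0.0035464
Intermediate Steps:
O = -19 (O = -18 - 1 = -19)
S(p, d) = 43/45 - 2*p/5 + 46*d/45 (S(p, d) = (43 + ((-19*p + 46*d) + p))/(24 + 21) = (43 + (-18*p + 46*d))/45 = (43 - 18*p + 46*d)*(1/45) = 43/45 - 2*p/5 + 46*d/45)
S(7, 2*(-8))/5132 = (43/45 - ⅖*7 + 46*(2*(-8))/45)/5132 = (43/45 - 14/5 + (46/45)*(-16))*(1/5132) = (43/45 - 14/5 - 736/45)*(1/5132) = -91/5*1/5132 = -91/25660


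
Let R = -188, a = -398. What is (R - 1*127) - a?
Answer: 83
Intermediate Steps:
(R - 1*127) - a = (-188 - 1*127) - 1*(-398) = (-188 - 127) + 398 = -315 + 398 = 83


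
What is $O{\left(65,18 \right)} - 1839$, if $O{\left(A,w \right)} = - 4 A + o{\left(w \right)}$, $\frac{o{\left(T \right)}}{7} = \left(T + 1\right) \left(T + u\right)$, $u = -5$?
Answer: $-370$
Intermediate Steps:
$o{\left(T \right)} = 7 \left(1 + T\right) \left(-5 + T\right)$ ($o{\left(T \right)} = 7 \left(T + 1\right) \left(T - 5\right) = 7 \left(1 + T\right) \left(-5 + T\right)$)
$O{\left(A,w \right)} = -35 - 28 w - 4 A + 7 w^{2}$ ($O{\left(A,w \right)} = - 4 A - \left(35 - 7 w^{2} + 28 w\right) = -35 - 28 w - 4 A + 7 w^{2}$)
$O{\left(65,18 \right)} - 1839 = \left(-35 - 504 - 260 + 7 \cdot 18^{2}\right) - 1839 = \left(-35 - 504 - 260 + 7 \cdot 324\right) - 1839 = \left(-35 - 504 - 260 + 2268\right) - 1839 = 1469 - 1839 = -370$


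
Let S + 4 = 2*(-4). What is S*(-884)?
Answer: 10608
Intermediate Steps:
S = -12 (S = -4 + 2*(-4) = -4 - 8 = -12)
S*(-884) = -12*(-884) = 10608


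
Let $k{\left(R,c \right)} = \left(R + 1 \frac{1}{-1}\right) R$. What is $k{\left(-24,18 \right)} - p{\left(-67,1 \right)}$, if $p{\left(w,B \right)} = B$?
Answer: $599$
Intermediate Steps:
$k{\left(R,c \right)} = R \left(-1 + R\right)$ ($k{\left(R,c \right)} = \left(R + 1 \left(-1\right)\right) R = \left(R - 1\right) R = \left(-1 + R\right) R = R \left(-1 + R\right)$)
$k{\left(-24,18 \right)} - p{\left(-67,1 \right)} = - 24 \left(-1 - 24\right) - 1 = \left(-24\right) \left(-25\right) - 1 = 600 - 1 = 599$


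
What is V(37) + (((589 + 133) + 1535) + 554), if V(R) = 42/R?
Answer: 104049/37 ≈ 2812.1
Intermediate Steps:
V(37) + (((589 + 133) + 1535) + 554) = 42/37 + (((589 + 133) + 1535) + 554) = 42*(1/37) + ((722 + 1535) + 554) = 42/37 + (2257 + 554) = 42/37 + 2811 = 104049/37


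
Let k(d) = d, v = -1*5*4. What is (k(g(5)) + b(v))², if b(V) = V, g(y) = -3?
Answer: 529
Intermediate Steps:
v = -20 (v = -5*4 = -20)
(k(g(5)) + b(v))² = (-3 - 20)² = (-23)² = 529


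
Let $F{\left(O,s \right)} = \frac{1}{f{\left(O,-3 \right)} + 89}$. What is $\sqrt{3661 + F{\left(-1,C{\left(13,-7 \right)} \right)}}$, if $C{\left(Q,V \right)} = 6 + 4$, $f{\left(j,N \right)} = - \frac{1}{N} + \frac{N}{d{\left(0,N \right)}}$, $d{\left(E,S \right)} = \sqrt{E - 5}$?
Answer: $\sqrt{\frac{4905755 + 32949 i \sqrt{5}}{1340 + 9 i \sqrt{5}}} \approx 60.506 - 1.0 \cdot 10^{-6} i$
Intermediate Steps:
$d{\left(E,S \right)} = \sqrt{-5 + E}$
$f{\left(j,N \right)} = - \frac{1}{N} - \frac{i N \sqrt{5}}{5}$ ($f{\left(j,N \right)} = - \frac{1}{N} + \frac{N}{\sqrt{-5 + 0}} = - \frac{1}{N} + \frac{N}{\sqrt{-5}} = - \frac{1}{N} + \frac{N}{i \sqrt{5}} = - \frac{1}{N} + N \left(- \frac{i \sqrt{5}}{5}\right) = - \frac{1}{N} - \frac{i N \sqrt{5}}{5}$)
$C{\left(Q,V \right)} = 10$
$F{\left(O,s \right)} = \frac{1}{\frac{268}{3} + \frac{3 i \sqrt{5}}{5}}$ ($F{\left(O,s \right)} = \frac{1}{\left(- \frac{1}{-3} - \frac{1}{5} i \left(-3\right) \sqrt{5}\right) + 89} = \frac{1}{\left(\left(-1\right) \left(- \frac{1}{3}\right) + \frac{3 i \sqrt{5}}{5}\right) + 89} = \frac{1}{\left(\frac{1}{3} + \frac{3 i \sqrt{5}}{5}\right) + 89} = \frac{1}{\frac{268}{3} + \frac{3 i \sqrt{5}}{5}}$)
$\sqrt{3661 + F{\left(-1,C{\left(13,-7 \right)} \right)}} = \sqrt{3661 + \left(\frac{4020}{359201} - \frac{27 i \sqrt{5}}{359201}\right)} = \sqrt{\frac{1315038881}{359201} - \frac{27 i \sqrt{5}}{359201}}$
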